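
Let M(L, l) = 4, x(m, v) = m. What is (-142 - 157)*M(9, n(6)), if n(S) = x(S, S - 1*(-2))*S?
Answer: -1196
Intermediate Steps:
n(S) = S**2 (n(S) = S*S = S**2)
(-142 - 157)*M(9, n(6)) = (-142 - 157)*4 = -299*4 = -1196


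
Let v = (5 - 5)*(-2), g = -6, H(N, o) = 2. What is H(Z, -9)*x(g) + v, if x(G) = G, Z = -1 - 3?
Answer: -12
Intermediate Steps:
Z = -4
v = 0 (v = 0*(-2) = 0)
H(Z, -9)*x(g) + v = 2*(-6) + 0 = -12 + 0 = -12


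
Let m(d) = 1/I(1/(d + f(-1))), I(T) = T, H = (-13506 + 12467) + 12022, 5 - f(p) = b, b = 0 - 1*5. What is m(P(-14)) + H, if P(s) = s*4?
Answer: 10937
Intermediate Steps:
b = -5 (b = 0 - 5 = -5)
f(p) = 10 (f(p) = 5 - 1*(-5) = 5 + 5 = 10)
H = 10983 (H = -1039 + 12022 = 10983)
P(s) = 4*s
m(d) = 10 + d (m(d) = 1/(1/(d + 10)) = 1/(1/(10 + d)) = 10 + d)
m(P(-14)) + H = (10 + 4*(-14)) + 10983 = (10 - 56) + 10983 = -46 + 10983 = 10937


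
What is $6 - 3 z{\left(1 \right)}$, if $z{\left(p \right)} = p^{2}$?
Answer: $3$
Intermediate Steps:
$6 - 3 z{\left(1 \right)} = 6 - 3 \cdot 1^{2} = 6 - 3 = 3$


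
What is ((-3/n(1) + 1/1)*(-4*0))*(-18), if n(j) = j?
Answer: 0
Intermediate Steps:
((-3/n(1) + 1/1)*(-4*0))*(-18) = ((-3/1 + 1/1)*(-4*0))*(-18) = ((-3*1 + 1*1)*0)*(-18) = ((-3 + 1)*0)*(-18) = -2*0*(-18) = 0*(-18) = 0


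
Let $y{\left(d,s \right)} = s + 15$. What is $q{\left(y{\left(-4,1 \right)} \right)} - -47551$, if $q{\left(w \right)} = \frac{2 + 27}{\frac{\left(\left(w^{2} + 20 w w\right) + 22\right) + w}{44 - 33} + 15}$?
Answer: $\frac{265287348}{5579} \approx 47551.0$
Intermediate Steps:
$y{\left(d,s \right)} = 15 + s$
$q{\left(w \right)} = \frac{29}{17 + \frac{w}{11} + \frac{21 w^{2}}{11}}$ ($q{\left(w \right)} = \frac{29}{\frac{\left(\left(w^{2} + 20 w^{2}\right) + 22\right) + w}{11} + 15} = \frac{29}{\left(\left(21 w^{2} + 22\right) + w\right) \frac{1}{11} + 15} = \frac{29}{\left(\left(22 + 21 w^{2}\right) + w\right) \frac{1}{11} + 15} = \frac{29}{\left(22 + w + 21 w^{2}\right) \frac{1}{11} + 15} = \frac{29}{\left(2 + \frac{w}{11} + \frac{21 w^{2}}{11}\right) + 15} = \frac{29}{17 + \frac{w}{11} + \frac{21 w^{2}}{11}}$)
$q{\left(y{\left(-4,1 \right)} \right)} - -47551 = \frac{319}{187 + \left(15 + 1\right) + 21 \left(15 + 1\right)^{2}} - -47551 = \frac{319}{187 + 16 + 21 \cdot 16^{2}} + 47551 = \frac{319}{187 + 16 + 21 \cdot 256} + 47551 = \frac{319}{187 + 16 + 5376} + 47551 = \frac{319}{5579} + 47551 = \frac{265287348}{5579}$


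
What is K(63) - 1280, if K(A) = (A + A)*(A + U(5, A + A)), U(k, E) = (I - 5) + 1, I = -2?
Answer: 5902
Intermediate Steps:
U(k, E) = -6 (U(k, E) = (-2 - 5) + 1 = -7 + 1 = -6)
K(A) = 2*A*(-6 + A) (K(A) = (A + A)*(A - 6) = (2*A)*(-6 + A) = 2*A*(-6 + A))
K(63) - 1280 = 2*63*(-6 + 63) - 1280 = 2*63*57 - 1280 = 7182 - 1280 = 5902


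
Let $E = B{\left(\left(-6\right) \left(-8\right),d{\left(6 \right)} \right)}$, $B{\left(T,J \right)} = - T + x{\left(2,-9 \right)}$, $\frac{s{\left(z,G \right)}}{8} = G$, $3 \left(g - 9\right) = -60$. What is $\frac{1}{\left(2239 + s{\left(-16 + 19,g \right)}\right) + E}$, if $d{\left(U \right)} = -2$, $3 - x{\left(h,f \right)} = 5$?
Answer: $\frac{1}{2101} \approx 0.00047596$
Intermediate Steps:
$x{\left(h,f \right)} = -2$ ($x{\left(h,f \right)} = 3 - 5 = -2$)
$g = -11$ ($g = 9 + \frac{1}{3} \left(-60\right) = 9 - 20 = -11$)
$s{\left(z,G \right)} = 8 G$
$B{\left(T,J \right)} = -2 - T$ ($B{\left(T,J \right)} = - T - 2 = -2 - T$)
$E = -50$ ($E = -2 - \left(-6\right) \left(-8\right) = -2 - 48 = -50$)
$\frac{1}{\left(2239 + s{\left(-16 + 19,g \right)}\right) + E} = \frac{1}{\left(2239 + 8 \left(-11\right)\right) - 50} = \frac{1}{\left(2239 - 88\right) - 50} = \frac{1}{2151 - 50} = \frac{1}{2101}$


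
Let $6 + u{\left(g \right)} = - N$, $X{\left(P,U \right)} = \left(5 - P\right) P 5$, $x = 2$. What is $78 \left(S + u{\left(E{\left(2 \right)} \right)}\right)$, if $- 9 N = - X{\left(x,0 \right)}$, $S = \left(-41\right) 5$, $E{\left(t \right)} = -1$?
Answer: $-16718$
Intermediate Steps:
$X{\left(P,U \right)} = 5 P \left(5 - P\right)$ ($X{\left(P,U \right)} = P \left(5 - P\right) 5 = 5 P \left(5 - P\right)$)
$S = -205$
$N = \frac{10}{3}$ ($N = - \frac{\left(-1\right) 5 \cdot 2 \left(5 - 2\right)}{9} = - \frac{\left(-1\right) 5 \cdot 2 \cdot 3}{9} = - \frac{\left(-1\right) 30}{9} = \left(- \frac{1}{9}\right) \left(-30\right) = \frac{10}{3} \approx 3.3333$)
$u{\left(g \right)} = - \frac{28}{3}$ ($u{\left(g \right)} = -6 - \frac{10}{3} = - \frac{28}{3}$)
$78 \left(S + u{\left(E{\left(2 \right)} \right)}\right) = 78 \left(-205 - \frac{28}{3}\right) = 78 \left(- \frac{643}{3}\right) = -16718$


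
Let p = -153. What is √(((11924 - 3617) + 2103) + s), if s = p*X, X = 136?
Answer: I*√10398 ≈ 101.97*I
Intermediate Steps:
s = -20808 (s = -153*136 = -20808)
√(((11924 - 3617) + 2103) + s) = √(((11924 - 3617) + 2103) - 20808) = √((8307 + 2103) - 20808) = √(10410 - 20808) = √(-10398) = I*√10398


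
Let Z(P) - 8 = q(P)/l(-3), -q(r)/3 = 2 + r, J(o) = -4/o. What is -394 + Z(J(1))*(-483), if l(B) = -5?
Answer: -18392/5 ≈ -3678.4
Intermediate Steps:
q(r) = -6 - 3*r (q(r) = -3*(2 + r) = -6 - 3*r)
Z(P) = 46/5 + 3*P/5 (Z(P) = 8 + (-6 - 3*P)/(-5) = 8 + (-6 - 3*P)*(-⅕) = 8 + (6/5 + 3*P/5) = 46/5 + 3*P/5)
-394 + Z(J(1))*(-483) = -394 + (46/5 + 3*(-4/1)/5)*(-483) = -394 + (46/5 + 3*(-4*1)/5)*(-483) = -394 + (46/5 + (⅗)*(-4))*(-483) = -394 + (46/5 - 12/5)*(-483) = -394 + (34/5)*(-483) = -394 - 16422/5 = -18392/5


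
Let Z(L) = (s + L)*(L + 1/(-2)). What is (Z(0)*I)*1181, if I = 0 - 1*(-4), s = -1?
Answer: 2362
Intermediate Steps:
I = 4 (I = 0 + 4 = 4)
Z(L) = (-1 + L)*(-½ + L) (Z(L) = (-1 + L)*(L + 1/(-2)) = (-1 + L)*(L - ½) = (-1 + L)*(-½ + L))
(Z(0)*I)*1181 = ((½ + 0² - 3/2*0)*4)*1181 = ((½ + 0 + 0)*4)*1181 = ((½)*4)*1181 = 2*1181 = 2362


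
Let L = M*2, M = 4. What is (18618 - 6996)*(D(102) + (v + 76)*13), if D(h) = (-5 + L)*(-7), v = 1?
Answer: 11389560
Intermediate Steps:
L = 8 (L = 4*2 = 8)
D(h) = -21 (D(h) = (-5 + 8)*(-7) = 3*(-7) = -21)
(18618 - 6996)*(D(102) + (v + 76)*13) = (18618 - 6996)*(-21 + (1 + 76)*13) = 11622*(-21 + 77*13) = 11622*(-21 + 1001) = 11622*980 = 11389560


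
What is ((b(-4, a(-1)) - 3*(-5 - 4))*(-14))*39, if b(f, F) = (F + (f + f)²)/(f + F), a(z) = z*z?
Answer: -2912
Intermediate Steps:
a(z) = z²
b(f, F) = (F + 4*f²)/(F + f) (b(f, F) = (F + (2*f)²)/(F + f) = (F + 4*f²)/(F + f))
((b(-4, a(-1)) - 3*(-5 - 4))*(-14))*39 = ((((-1)² + 4*(-4)²)/((-1)² - 4) - 3*(-5 - 4))*(-14))*39 = (((1 + 4*16)/(1 - 4) - 3*(-9))*(-14))*39 = (((1 + 64)/(-3) + 27)*(-14))*39 = ((-⅓*65 + 27)*(-14))*39 = ((-65/3 + 27)*(-14))*39 = ((16/3)*(-14))*39 = -224/3*39 = -2912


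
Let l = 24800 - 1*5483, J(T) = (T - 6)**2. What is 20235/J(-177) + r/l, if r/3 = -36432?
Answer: -363259361/71878557 ≈ -5.0538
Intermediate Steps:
J(T) = (-6 + T)**2
r = -109296 (r = 3*(-36432) = -109296)
l = 19317 (l = 24800 - 5483 = 19317)
20235/J(-177) + r/l = 20235/((-6 - 177)**2) - 109296/19317 = 20235/((-183)**2) - 109296*1/19317 = 20235/33489 - 36432/6439 = 20235*(1/33489) - 36432/6439 = 6745/11163 - 36432/6439 = -363259361/71878557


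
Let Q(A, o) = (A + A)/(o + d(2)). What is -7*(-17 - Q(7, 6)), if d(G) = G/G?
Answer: 133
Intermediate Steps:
d(G) = 1
Q(A, o) = 2*A/(1 + o) (Q(A, o) = (A + A)/(o + 1) = (2*A)/(1 + o) = 2*A/(1 + o))
-7*(-17 - Q(7, 6)) = -7*(-17 - 2*7/(1 + 6)) = -7*(-17 - 2*7/7) = -7*(-17 - 1*2) = -7*(-17 - 2) = -7*(-19) = 133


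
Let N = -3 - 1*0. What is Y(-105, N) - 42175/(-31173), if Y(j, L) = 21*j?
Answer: -68694290/31173 ≈ -2203.6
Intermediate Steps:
N = -3 (N = -3 + 0 = -3)
Y(-105, N) - 42175/(-31173) = 21*(-105) - 42175/(-31173) = -2205 - 42175*(-1)/31173 = -2205 - 1*(-42175/31173) = -2205 + 42175/31173 = -68694290/31173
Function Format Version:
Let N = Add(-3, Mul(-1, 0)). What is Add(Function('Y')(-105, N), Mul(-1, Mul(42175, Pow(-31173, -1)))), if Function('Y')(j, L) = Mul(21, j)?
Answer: Rational(-68694290, 31173) ≈ -2203.6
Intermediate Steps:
N = -3 (N = Add(-3, 0) = -3)
Add(Function('Y')(-105, N), Mul(-1, Mul(42175, Pow(-31173, -1)))) = Add(Mul(21, -105), Mul(-1, Mul(42175, Pow(-31173, -1)))) = Add(-2205, Mul(-1, Mul(42175, Rational(-1, 31173)))) = Add(-2205, Mul(-1, Rational(-42175, 31173))) = Add(-2205, Rational(42175, 31173)) = Rational(-68694290, 31173)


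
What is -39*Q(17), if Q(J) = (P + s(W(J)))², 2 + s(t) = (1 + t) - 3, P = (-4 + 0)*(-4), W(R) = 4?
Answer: -9984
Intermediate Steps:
P = 16 (P = -4*(-4) = 16)
s(t) = -4 + t (s(t) = -2 + ((1 + t) - 3) = -2 + (-2 + t) = -4 + t)
Q(J) = 256 (Q(J) = (16 + (-4 + 4))² = (16 + 0)² = 16² = 256)
-39*Q(17) = -39*256 = -9984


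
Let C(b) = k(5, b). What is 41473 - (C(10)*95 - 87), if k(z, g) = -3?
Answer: 41845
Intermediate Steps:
C(b) = -3
41473 - (C(10)*95 - 87) = 41473 - (-3*95 - 87) = 41473 - (-285 - 87) = 41473 - 1*(-372) = 41473 + 372 = 41845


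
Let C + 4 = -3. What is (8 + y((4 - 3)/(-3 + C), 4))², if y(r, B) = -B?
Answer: 16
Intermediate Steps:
C = -7 (C = -4 - 3 = -7)
(8 + y((4 - 3)/(-3 + C), 4))² = (8 - 1*4)² = (8 - 4)² = 4² = 16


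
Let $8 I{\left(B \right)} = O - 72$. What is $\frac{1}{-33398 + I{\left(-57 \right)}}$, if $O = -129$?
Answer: $- \frac{8}{267385} \approx -2.9919 \cdot 10^{-5}$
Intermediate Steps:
$I{\left(B \right)} = - \frac{201}{8}$ ($I{\left(B \right)} = \frac{-129 - 72}{8} = \frac{1}{8} \left(-201\right) = - \frac{201}{8}$)
$\frac{1}{-33398 + I{\left(-57 \right)}} = \frac{1}{-33398 - \frac{201}{8}} = \frac{1}{- \frac{267385}{8}} = - \frac{8}{267385}$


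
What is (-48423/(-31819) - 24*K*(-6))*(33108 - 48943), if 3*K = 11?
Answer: -266801618925/31819 ≈ -8.3850e+6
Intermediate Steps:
K = 11/3 (K = (⅓)*11 = 11/3 ≈ 3.6667)
(-48423/(-31819) - 24*K*(-6))*(33108 - 48943) = (-48423/(-31819) - 24*11/3*(-6))*(33108 - 48943) = (-48423*(-1/31819) - 88*(-6))*(-15835) = (48423/31819 + 528)*(-15835) = (16848855/31819)*(-15835) = -266801618925/31819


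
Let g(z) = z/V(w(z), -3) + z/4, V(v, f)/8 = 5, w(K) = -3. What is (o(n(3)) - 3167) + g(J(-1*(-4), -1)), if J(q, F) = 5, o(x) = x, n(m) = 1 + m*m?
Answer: -25245/8 ≈ -3155.6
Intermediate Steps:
n(m) = 1 + m²
V(v, f) = 40 (V(v, f) = 8*5 = 40)
g(z) = 11*z/40 (g(z) = z/40 + z/4 = 11*z/40)
(o(n(3)) - 3167) + g(J(-1*(-4), -1)) = ((1 + 3²) - 3167) + (11/40)*5 = ((1 + 9) - 3167) + 11/8 = (10 - 3167) + 11/8 = -3157 + 11/8 = -25245/8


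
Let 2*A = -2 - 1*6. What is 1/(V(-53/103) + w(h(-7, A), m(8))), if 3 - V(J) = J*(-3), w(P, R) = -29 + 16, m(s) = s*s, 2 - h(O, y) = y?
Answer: -103/1189 ≈ -0.086627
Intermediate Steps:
A = -4 (A = (-2 - 1*6)/2 = (-2 - 6)/2 = (1/2)*(-8) = -4)
h(O, y) = 2 - y
m(s) = s**2
w(P, R) = -13
V(J) = 3 + 3*J (V(J) = 3 - J*(-3) = 3 - (-3)*J = 3 + 3*J)
1/(V(-53/103) + w(h(-7, A), m(8))) = 1/((3 + 3*(-53/103)) - 13) = 1/((3 - 159/103) - 13) = 1/(150/103 - 13) = 1/(-1189/103) = -103/1189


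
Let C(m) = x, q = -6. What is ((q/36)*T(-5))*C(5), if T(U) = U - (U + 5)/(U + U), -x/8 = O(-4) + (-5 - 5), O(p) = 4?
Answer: 40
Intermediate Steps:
x = 48 (x = -8*(4 + (-5 - 5)) = -8*(4 - 10) = -8*(-6) = 48)
C(m) = 48
T(U) = U - (5 + U)/(2*U)
((q/36)*T(-5))*C(5) = ((-6/36)*(-½ - 5 - 5/2/(-5)))*48 = ((-6*1/36)*(-½ - 5 - 5/2*(-⅕)))*48 = -(-½ - 5 + ½)/6*48 = -⅙*(-5)*48 = (⅚)*48 = 40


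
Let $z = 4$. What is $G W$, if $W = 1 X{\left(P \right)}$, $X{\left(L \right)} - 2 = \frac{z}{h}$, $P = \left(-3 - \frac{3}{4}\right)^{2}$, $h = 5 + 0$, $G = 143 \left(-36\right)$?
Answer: $- \frac{72072}{5} \approx -14414.0$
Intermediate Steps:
$G = -5148$
$h = 5$
$P = \frac{225}{16}$ ($P = \left(-3 - \frac{3}{4}\right)^{2} = \left(- \frac{15}{4}\right)^{2} = \frac{225}{16} \approx 14.063$)
$X{\left(L \right)} = \frac{14}{5}$ ($X{\left(L \right)} = 2 + \frac{4}{5} = \frac{14}{5}$)
$W = \frac{14}{5}$ ($W = 1 \cdot \frac{14}{5} = \frac{14}{5} \approx 2.8$)
$G W = \left(-5148\right) \frac{14}{5} = - \frac{72072}{5}$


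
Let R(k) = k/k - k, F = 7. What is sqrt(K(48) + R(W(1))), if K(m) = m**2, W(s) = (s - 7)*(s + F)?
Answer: sqrt(2353) ≈ 48.508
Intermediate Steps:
W(s) = (-7 + s)*(7 + s) (W(s) = (s - 7)*(s + 7) = (-7 + s)*(7 + s))
R(k) = 1 - k
sqrt(K(48) + R(W(1))) = sqrt(48**2 + (1 - (-49 + 1**2))) = sqrt(2304 + (1 - (-49 + 1))) = sqrt(2304 + (1 - 1*(-48))) = sqrt(2304 + (1 + 48)) = sqrt(2304 + 49) = sqrt(2353)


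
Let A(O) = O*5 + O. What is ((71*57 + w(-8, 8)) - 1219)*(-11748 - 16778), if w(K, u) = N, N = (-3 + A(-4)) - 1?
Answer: -79872800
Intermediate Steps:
A(O) = 6*O (A(O) = 5*O + O = 6*O)
N = -28 (N = (-3 + 6*(-4)) - 1 = (-3 - 24) - 1 = -27 - 1 = -28)
w(K, u) = -28
((71*57 + w(-8, 8)) - 1219)*(-11748 - 16778) = ((71*57 - 28) - 1219)*(-11748 - 16778) = ((4047 - 28) - 1219)*(-28526) = (4019 - 1219)*(-28526) = 2800*(-28526) = -79872800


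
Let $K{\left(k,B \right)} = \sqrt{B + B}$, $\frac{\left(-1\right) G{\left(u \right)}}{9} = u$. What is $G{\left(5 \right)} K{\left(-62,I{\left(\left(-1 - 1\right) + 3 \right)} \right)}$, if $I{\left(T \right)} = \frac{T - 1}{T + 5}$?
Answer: $0$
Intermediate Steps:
$G{\left(u \right)} = - 9 u$
$I{\left(T \right)} = \frac{-1 + T}{5 + T}$
$K{\left(k,B \right)} = \sqrt{2} \sqrt{B}$ ($K{\left(k,B \right)} = \sqrt{2 B} = \sqrt{2} \sqrt{B}$)
$G{\left(5 \right)} K{\left(-62,I{\left(\left(-1 - 1\right) + 3 \right)} \right)} = \left(-9\right) 5 \sqrt{2} \sqrt{\frac{-1 + \left(\left(-1 - 1\right) + 3\right)}{5 + \left(\left(-1 - 1\right) + 3\right)}} = - 45 \sqrt{2} \sqrt{\frac{-1 + \left(-2 + 3\right)}{5 + \left(-2 + 3\right)}} = - 45 \sqrt{2} \sqrt{\frac{-1 + 1}{5 + 1}} = - 45 \sqrt{2} \sqrt{\frac{1}{6} \cdot 0} = - 45 \sqrt{2} \sqrt{0} = - 45 \sqrt{2} \cdot 0 = \left(-45\right) 0 = 0$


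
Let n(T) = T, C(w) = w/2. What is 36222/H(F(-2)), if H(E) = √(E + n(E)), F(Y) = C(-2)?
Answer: -18111*I*√2 ≈ -25613.0*I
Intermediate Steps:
C(w) = w/2 (C(w) = w*(½) = w/2)
F(Y) = -1 (F(Y) = (½)*(-2) = -1)
H(E) = √2*√E (H(E) = √(E + E) = √(2*E) = √2*√E)
36222/H(F(-2)) = 36222/((√2*√(-1))) = 36222/((√2*I)) = 36222/((I*√2)) = 36222*(-I*√2/2) = -18111*I*√2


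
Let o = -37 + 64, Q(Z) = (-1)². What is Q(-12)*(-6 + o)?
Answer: 21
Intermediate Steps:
Q(Z) = 1
o = 27
Q(-12)*(-6 + o) = 1*(-6 + 27) = 1*21 = 21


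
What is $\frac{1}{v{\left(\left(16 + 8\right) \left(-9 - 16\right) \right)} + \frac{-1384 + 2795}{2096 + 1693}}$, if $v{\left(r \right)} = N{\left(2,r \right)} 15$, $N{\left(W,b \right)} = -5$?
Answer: $- \frac{3789}{282764} \approx -0.0134$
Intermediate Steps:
$v{\left(r \right)} = -75$ ($v{\left(r \right)} = \left(-5\right) 15 = -75$)
$\frac{1}{v{\left(\left(16 + 8\right) \left(-9 - 16\right) \right)} + \frac{-1384 + 2795}{2096 + 1693}} = \frac{1}{-75 + \frac{-1384 + 2795}{2096 + 1693}} = \frac{1}{-75 + \frac{1411}{3789}} = \frac{1}{- \frac{282764}{3789}} = - \frac{3789}{282764}$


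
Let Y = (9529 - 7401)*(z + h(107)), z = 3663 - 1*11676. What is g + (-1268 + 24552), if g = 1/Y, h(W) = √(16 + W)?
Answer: 1060467621477393/45544907296 - √123/136634721888 ≈ 23284.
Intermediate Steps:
z = -8013 (z = 3663 - 11676 = -8013)
Y = -17051664 + 2128*√123 (Y = (9529 - 7401)*(-8013 + √(16 + 107)) = 2128*(-8013 + √123) = -17051664 + 2128*√123 ≈ -1.7028e+7)
g = 1/(-17051664 + 2128*√123) ≈ -5.8727e-8
g + (-1268 + 24552) = (-2671/45544907296 - √123/136634721888) + (-1268 + 24552) = (-2671/45544907296 - √123/136634721888) + 23284 = 1060467621477393/45544907296 - √123/136634721888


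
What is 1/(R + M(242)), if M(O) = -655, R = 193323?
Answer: 1/192668 ≈ 5.1903e-6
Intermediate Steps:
1/(R + M(242)) = 1/(193323 - 655) = 1/192668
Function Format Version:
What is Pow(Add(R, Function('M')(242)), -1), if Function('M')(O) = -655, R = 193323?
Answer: Rational(1, 192668) ≈ 5.1903e-6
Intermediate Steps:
Pow(Add(R, Function('M')(242)), -1) = Pow(Add(193323, -655), -1) = Pow(192668, -1) = Rational(1, 192668)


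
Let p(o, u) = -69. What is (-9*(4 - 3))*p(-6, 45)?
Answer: 621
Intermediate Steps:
(-9*(4 - 3))*p(-6, 45) = -9*(4 - 3)*(-69) = -9*1*(-69) = -9*(-69) = 621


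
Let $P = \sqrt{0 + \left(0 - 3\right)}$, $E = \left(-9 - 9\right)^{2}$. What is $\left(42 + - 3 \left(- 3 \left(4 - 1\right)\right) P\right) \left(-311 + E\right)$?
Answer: $546 + 351 i \sqrt{3} \approx 546.0 + 607.95 i$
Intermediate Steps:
$E = 324$ ($E = \left(-18\right)^{2} = 324$)
$P = i \sqrt{3}$ ($P = \sqrt{0 + \left(0 - 3\right)} = \sqrt{0 - 3} = \sqrt{-3} = i \sqrt{3} \approx 1.732 i$)
$\left(42 + - 3 \left(- 3 \left(4 - 1\right)\right) P\right) \left(-311 + E\right) = \left(42 + - 3 \left(- 3 \left(4 - 1\right)\right) i \sqrt{3}\right) \left(-311 + 324\right) = \left(42 + - 3 \left(\left(-3\right) 3\right) i \sqrt{3}\right) 13 = \left(42 + \left(-3\right) \left(-9\right) i \sqrt{3}\right) 13 = \left(42 + 27 i \sqrt{3}\right) 13 = 546 + 351 i \sqrt{3}$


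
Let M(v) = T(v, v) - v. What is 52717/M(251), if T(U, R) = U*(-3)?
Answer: -52717/1004 ≈ -52.507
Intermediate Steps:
T(U, R) = -3*U
M(v) = -4*v (M(v) = -3*v - v = -4*v)
52717/M(251) = 52717/((-4*251)) = 52717/(-1004) = 52717*(-1/1004) = -52717/1004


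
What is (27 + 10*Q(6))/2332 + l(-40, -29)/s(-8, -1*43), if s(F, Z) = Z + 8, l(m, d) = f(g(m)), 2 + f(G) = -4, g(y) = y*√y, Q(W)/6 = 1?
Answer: 17037/81620 ≈ 0.20874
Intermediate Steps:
Q(W) = 6 (Q(W) = 6*1 = 6)
g(y) = y^(3/2)
f(G) = -6 (f(G) = -2 - 4 = -6)
l(m, d) = -6
s(F, Z) = 8 + Z
(27 + 10*Q(6))/2332 + l(-40, -29)/s(-8, -1*43) = (27 + 10*6)/2332 - 6/(8 - 1*43) = (27 + 60)*(1/2332) - 6/(8 - 43) = 87*(1/2332) - 6/(-35) = 87/2332 - 6*(-1/35) = 87/2332 + 6/35 = 17037/81620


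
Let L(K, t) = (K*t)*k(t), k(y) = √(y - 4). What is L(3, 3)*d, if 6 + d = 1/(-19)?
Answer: -1035*I/19 ≈ -54.474*I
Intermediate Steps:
k(y) = √(-4 + y)
d = -115/19 (d = -6 + 1/(-19) = -6 - 1/19 = -115/19 ≈ -6.0526)
L(K, t) = K*t*√(-4 + t) (L(K, t) = (K*t)*√(-4 + t) = K*t*√(-4 + t))
L(3, 3)*d = (3*3*√(-4 + 3))*(-115/19) = (3*3*√(-1))*(-115/19) = (3*3*I)*(-115/19) = (9*I)*(-115/19) = -1035*I/19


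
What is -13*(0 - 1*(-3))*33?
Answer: -1287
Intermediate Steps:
-13*(0 - 1*(-3))*33 = -13*(0 + 3)*33 = -13*3*33 = -39*33 = -1287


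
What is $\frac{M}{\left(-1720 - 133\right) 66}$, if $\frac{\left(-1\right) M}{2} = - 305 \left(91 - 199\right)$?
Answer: $\frac{10980}{20383} \approx 0.53868$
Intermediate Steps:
$M = -65880$ ($M = - 2 \left(- 305 \left(91 - 199\right)\right) = - 2 \left(\left(-305\right) \left(-108\right)\right) = \left(-2\right) 32940 = -65880$)
$\frac{M}{\left(-1720 - 133\right) 66} = - \frac{65880}{\left(-1720 - 133\right) 66} = - \frac{65880}{\left(-1853\right) 66} = - \frac{65880}{-122298} = \left(-65880\right) \left(- \frac{1}{122298}\right) = \frac{10980}{20383}$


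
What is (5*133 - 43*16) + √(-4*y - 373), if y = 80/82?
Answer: -23 + 3*I*√70397/41 ≈ -23.0 + 19.414*I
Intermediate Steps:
y = 40/41 (y = 80*(1/82) = 40/41 ≈ 0.97561)
(5*133 - 43*16) + √(-4*y - 373) = (5*133 - 43*16) + √(-4*40/41 - 373) = (665 - 688) + √(-160/41 - 373) = -23 + √(-15453/41) = -23 + 3*I*√70397/41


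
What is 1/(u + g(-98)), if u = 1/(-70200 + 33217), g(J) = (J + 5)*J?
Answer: 36983/337063061 ≈ 0.00010972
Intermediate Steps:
g(J) = J*(5 + J) (g(J) = (5 + J)*J = J*(5 + J))
u = -1/36983 (u = 1/(-36983) = -1/36983 ≈ -2.7039e-5)
1/(u + g(-98)) = 1/(-1/36983 - 98*(5 - 98)) = 1/(-1/36983 - 98*(-93)) = 1/(-1/36983 + 9114) = 1/(337063061/36983) = 36983/337063061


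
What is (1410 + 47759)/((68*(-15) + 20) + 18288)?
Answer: 49169/17288 ≈ 2.8441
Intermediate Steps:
(1410 + 47759)/((68*(-15) + 20) + 18288) = 49169/((-1020 + 20) + 18288) = 49169/(-1000 + 18288) = 49169/17288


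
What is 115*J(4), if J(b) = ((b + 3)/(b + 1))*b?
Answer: 644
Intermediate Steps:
J(b) = b*(3 + b)/(1 + b) (J(b) = ((3 + b)/(1 + b))*b = b*(3 + b)/(1 + b))
115*J(4) = 115*(4*(3 + 4)/(1 + 4)) = 115*(4*7/5) = 115*(4*(⅕)*7) = 115*(28/5) = 644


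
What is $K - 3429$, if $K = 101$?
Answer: $-3328$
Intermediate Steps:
$K - 3429 = 101 - 3429 = -3328$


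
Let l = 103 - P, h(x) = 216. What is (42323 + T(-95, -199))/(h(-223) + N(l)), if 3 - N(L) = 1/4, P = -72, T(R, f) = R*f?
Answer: 244912/875 ≈ 279.90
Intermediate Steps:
l = 175 (l = 103 - 1*(-72) = 103 + 72 = 175)
N(L) = 11/4 (N(L) = 3 - 1/4 = 11/4)
(42323 + T(-95, -199))/(h(-223) + N(l)) = (42323 - 95*(-199))/(216 + 11/4) = (42323 + 18905)/(875/4) = 61228*(4/875) = 244912/875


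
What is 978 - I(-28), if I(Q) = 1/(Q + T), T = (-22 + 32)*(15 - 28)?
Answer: 154525/158 ≈ 978.01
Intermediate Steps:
T = -130 (T = 10*(-13) = -130)
I(Q) = 1/(-130 + Q) (I(Q) = 1/(Q - 130) = 1/(-130 + Q))
978 - I(-28) = 978 - 1/(-130 - 28) = 978 - 1/(-158) = 978 - 1*(-1/158) = 978 + 1/158 = 154525/158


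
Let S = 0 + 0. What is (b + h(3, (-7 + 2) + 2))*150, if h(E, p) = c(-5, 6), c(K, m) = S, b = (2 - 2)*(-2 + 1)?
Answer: 0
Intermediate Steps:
S = 0
b = 0 (b = 0*(-1) = 0)
c(K, m) = 0
h(E, p) = 0
(b + h(3, (-7 + 2) + 2))*150 = (0 + 0)*150 = 0*150 = 0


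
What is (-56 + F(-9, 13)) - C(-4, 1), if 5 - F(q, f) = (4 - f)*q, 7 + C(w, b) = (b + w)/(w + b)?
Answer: -126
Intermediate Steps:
C(w, b) = -6 (C(w, b) = -7 + (b + w)/(w + b) = -7 + (b + w)/(b + w) = -7 + 1 = -6)
F(q, f) = 5 - q*(4 - f) (F(q, f) = 5 - (4 - f)*q = 5 - q*(4 - f))
(-56 + F(-9, 13)) - C(-4, 1) = (-56 + (5 - 4*(-9) + 13*(-9))) - 1*(-6) = (-56 + (5 + 36 - 117)) + 6 = (-56 - 76) + 6 = -132 + 6 = -126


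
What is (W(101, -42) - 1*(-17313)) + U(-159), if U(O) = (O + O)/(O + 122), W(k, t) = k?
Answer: 644636/37 ≈ 17423.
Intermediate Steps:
U(O) = 2*O/(122 + O) (U(O) = (2*O)/(122 + O) = 2*O/(122 + O))
(W(101, -42) - 1*(-17313)) + U(-159) = (101 - 1*(-17313)) + 2*(-159)/(122 - 159) = (101 + 17313) + 2*(-159)/(-37) = 17414 + 2*(-159)*(-1/37) = 17414 + 318/37 = 644636/37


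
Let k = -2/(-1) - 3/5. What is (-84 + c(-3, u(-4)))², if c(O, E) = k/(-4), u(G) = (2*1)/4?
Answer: 2845969/400 ≈ 7114.9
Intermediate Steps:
k = 7/5 (k = -2*(-1) - 3*⅕ = 2 - ⅗ = 7/5 ≈ 1.4000)
u(G) = ½ (u(G) = 2*(¼) = ½)
c(O, E) = -7/20 (c(O, E) = (7/5)/(-4) = (7/5)*(-¼) = -7/20)
(-84 + c(-3, u(-4)))² = (-84 - 7/20)² = (-1687/20)² = 2845969/400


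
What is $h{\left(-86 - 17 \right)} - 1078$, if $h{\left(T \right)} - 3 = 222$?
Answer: $-853$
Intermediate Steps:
$h{\left(T \right)} = 225$ ($h{\left(T \right)} = 3 + 222 = 225$)
$h{\left(-86 - 17 \right)} - 1078 = 225 - 1078 = -853$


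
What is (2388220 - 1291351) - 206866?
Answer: 890003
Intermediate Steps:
(2388220 - 1291351) - 206866 = 1096869 - 206866 = 890003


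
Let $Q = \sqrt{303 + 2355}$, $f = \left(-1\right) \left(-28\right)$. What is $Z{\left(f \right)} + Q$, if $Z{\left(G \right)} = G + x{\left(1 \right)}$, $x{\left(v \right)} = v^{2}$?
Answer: $29 + \sqrt{2658} \approx 80.556$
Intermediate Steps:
$f = 28$
$Z{\left(G \right)} = 1 + G$ ($Z{\left(G \right)} = G + 1^{2} = G + 1 = 1 + G$)
$Q = \sqrt{2658} \approx 51.556$
$Z{\left(f \right)} + Q = \left(1 + 28\right) + \sqrt{2658} = 29 + \sqrt{2658}$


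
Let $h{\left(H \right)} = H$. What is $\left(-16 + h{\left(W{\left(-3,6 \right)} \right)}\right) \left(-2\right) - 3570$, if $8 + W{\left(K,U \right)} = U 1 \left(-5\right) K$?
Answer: $-3702$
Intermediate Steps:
$W{\left(K,U \right)} = -8 - 5 K U$ ($W{\left(K,U \right)} = -8 + U 1 \left(-5\right) K = -8 + U \left(- 5 K\right) = -8 - 5 K U$)
$\left(-16 + h{\left(W{\left(-3,6 \right)} \right)}\right) \left(-2\right) - 3570 = \left(-16 - \left(8 - 90\right)\right) \left(-2\right) - 3570 = \left(-16 + \left(-8 + 90\right)\right) \left(-2\right) - 3570 = \left(-16 + 82\right) \left(-2\right) - 3570 = 66 \left(-2\right) - 3570 = -132 - 3570 = -3702$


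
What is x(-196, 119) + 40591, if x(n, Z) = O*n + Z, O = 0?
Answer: 40710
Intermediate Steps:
x(n, Z) = Z (x(n, Z) = 0*n + Z = 0 + Z = Z)
x(-196, 119) + 40591 = 119 + 40591 = 40710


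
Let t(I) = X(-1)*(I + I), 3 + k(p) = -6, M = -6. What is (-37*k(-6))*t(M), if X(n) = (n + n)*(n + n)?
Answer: -15984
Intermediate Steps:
k(p) = -9 (k(p) = -3 - 6 = -9)
X(n) = 4*n² (X(n) = (2*n)*(2*n) = 4*n²)
t(I) = 8*I (t(I) = (4*(-1)²)*(I + I) = (4*1)*(2*I) = 4*(2*I) = 8*I)
(-37*k(-6))*t(M) = (-37*(-9))*(8*(-6)) = 333*(-48) = -15984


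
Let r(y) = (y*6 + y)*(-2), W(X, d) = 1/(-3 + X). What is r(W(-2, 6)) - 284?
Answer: -1406/5 ≈ -281.20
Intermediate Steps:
r(y) = -14*y (r(y) = (6*y + y)*(-2) = (7*y)*(-2) = -14*y)
r(W(-2, 6)) - 284 = -14/(-3 - 2) - 284 = -14/(-5) - 284 = -14*(-⅕) - 284 = 14/5 - 284 = -1406/5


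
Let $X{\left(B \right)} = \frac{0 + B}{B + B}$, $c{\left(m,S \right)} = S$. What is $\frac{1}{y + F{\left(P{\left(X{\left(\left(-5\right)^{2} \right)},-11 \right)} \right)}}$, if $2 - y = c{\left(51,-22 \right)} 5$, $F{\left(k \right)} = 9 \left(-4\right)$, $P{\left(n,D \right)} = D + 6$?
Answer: $\frac{1}{76} \approx 0.013158$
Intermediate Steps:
$X{\left(B \right)} = \frac{1}{2}$ ($X{\left(B \right)} = \frac{B}{2 B} = B \frac{1}{2 B} = \frac{1}{2}$)
$P{\left(n,D \right)} = 6 + D$
$F{\left(k \right)} = -36$
$y = 112$ ($y = 2 - \left(-22\right) 5 = 2 - -110 = 2 + 110 = 112$)
$\frac{1}{y + F{\left(P{\left(X{\left(\left(-5\right)^{2} \right)},-11 \right)} \right)}} = \frac{1}{112 - 36} = \frac{1}{76}$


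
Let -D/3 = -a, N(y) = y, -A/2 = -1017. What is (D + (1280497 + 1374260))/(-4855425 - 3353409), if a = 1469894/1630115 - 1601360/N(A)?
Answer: -1465738865595643/4536275424773490 ≈ -0.32311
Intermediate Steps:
A = 2034 (A = -2*(-1017) = 2034)
a = -1303705596002/1657826955 (a = 1469894/1630115 - 1601360/2034 = 1469894*(1/1630115) - 1601360*1/2034 = 1469894/1630115 - 800680/1017 = -1303705596002/1657826955 ≈ -786.39)
D = -1303705596002/552608985 (D = -(-3)*(-1303705596002)/1657826955 = -3*1303705596002/1657826955 = -1303705596002/552608985 ≈ -2359.2)
(D + (1280497 + 1374260))/(-4855425 - 3353409) = (-1303705596002/552608985 + (1280497 + 1374260))/(-4855425 - 3353409) = (-1303705596002/552608985 + 2654757)/(-8208834) = (1465738865595643/552608985)*(-1/8208834) = -1465738865595643/4536275424773490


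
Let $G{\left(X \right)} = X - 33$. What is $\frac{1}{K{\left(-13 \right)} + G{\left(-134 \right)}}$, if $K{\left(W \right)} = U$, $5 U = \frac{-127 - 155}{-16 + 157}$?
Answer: $- \frac{5}{837} \approx -0.0059737$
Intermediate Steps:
$U = - \frac{2}{5}$ ($U = \frac{\left(-127 - 155\right) \frac{1}{-16 + 157}}{5} = \frac{\left(-282\right) \frac{1}{141}}{5} = \frac{1}{5} \left(-2\right) = - \frac{2}{5} \approx -0.4$)
$G{\left(X \right)} = -33 + X$
$K{\left(W \right)} = - \frac{2}{5}$
$\frac{1}{K{\left(-13 \right)} + G{\left(-134 \right)}} = \frac{1}{- \frac{2}{5} - 167} = \frac{1}{- \frac{837}{5}} = - \frac{5}{837}$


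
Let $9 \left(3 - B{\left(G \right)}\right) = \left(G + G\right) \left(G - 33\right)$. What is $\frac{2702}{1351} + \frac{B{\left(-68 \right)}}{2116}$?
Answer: $\frac{24379}{19044} \approx 1.2801$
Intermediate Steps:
$B{\left(G \right)} = 3 - \frac{2 G \left(-33 + G\right)}{9}$ ($B{\left(G \right)} = 3 - \frac{\left(G + G\right) \left(G - 33\right)}{9} = 3 - \frac{2 G \left(-33 + G\right)}{9}$)
$\frac{2702}{1351} + \frac{B{\left(-68 \right)}}{2116} = \frac{2702}{1351} + \frac{3 - \frac{2 \left(-68\right)^{2}}{9} + \frac{22}{3} \left(-68\right)}{2116} = 2702 \cdot \frac{1}{1351} + \left(3 - \frac{9248}{9} - \frac{1496}{3}\right) \frac{1}{2116} = 2 + \left(3 - \frac{9248}{9} - \frac{1496}{3}\right) \frac{1}{2116} = 2 - \frac{13709}{19044} = \frac{24379}{19044}$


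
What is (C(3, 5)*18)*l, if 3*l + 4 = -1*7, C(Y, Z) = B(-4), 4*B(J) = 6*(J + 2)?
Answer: 198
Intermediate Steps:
B(J) = 3 + 3*J/2 (B(J) = (6*(J + 2))/4 = (6*(2 + J))/4 = (12 + 6*J)/4 = 3 + 3*J/2)
C(Y, Z) = -3 (C(Y, Z) = 3 + (3/2)*(-4) = 3 - 6 = -3)
l = -11/3 (l = -4/3 + (-1*7)/3 = -4/3 + (⅓)*(-7) = -4/3 - 7/3 = -11/3 ≈ -3.6667)
(C(3, 5)*18)*l = -3*18*(-11/3) = -54*(-11/3) = 198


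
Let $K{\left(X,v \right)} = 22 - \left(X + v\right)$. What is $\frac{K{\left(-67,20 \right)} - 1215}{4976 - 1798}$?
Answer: $- \frac{573}{1589} \approx -0.3606$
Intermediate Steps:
$K{\left(X,v \right)} = 22 - X - v$ ($K{\left(X,v \right)} = 22 - \left(X + v\right) = 22 - X - v$)
$\frac{K{\left(-67,20 \right)} - 1215}{4976 - 1798} = \frac{\left(22 - -67 - 20\right) - 1215}{4976 - 1798} = \frac{\left(22 + 67 - 20\right) - 1215}{3178} = \left(69 - 1215\right) \frac{1}{3178} = \left(-1146\right) \frac{1}{3178} = - \frac{573}{1589}$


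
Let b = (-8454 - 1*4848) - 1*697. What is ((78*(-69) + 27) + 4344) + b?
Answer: -15010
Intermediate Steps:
b = -13999 (b = (-8454 - 4848) - 697 = -13302 - 697 = -13999)
((78*(-69) + 27) + 4344) + b = ((78*(-69) + 27) + 4344) - 13999 = ((-5382 + 27) + 4344) - 13999 = (-5355 + 4344) - 13999 = -1011 - 13999 = -15010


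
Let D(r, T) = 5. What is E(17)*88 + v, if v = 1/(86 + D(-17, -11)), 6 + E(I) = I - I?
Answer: -48047/91 ≈ -527.99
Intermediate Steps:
E(I) = -6 (E(I) = -6 + (I - I) = -6 + 0 = -6)
v = 1/91 (v = 1/(86 + 5) = 1/91 ≈ 0.010989)
E(17)*88 + v = -6*88 + 1/91 = -528 + 1/91 = -48047/91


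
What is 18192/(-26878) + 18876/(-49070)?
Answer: -350007642/329725865 ≈ -1.0615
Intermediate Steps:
18192/(-26878) + 18876/(-49070) = 18192*(-1/26878) + 18876*(-1/49070) = -9096/13439 - 9438/24535 = -350007642/329725865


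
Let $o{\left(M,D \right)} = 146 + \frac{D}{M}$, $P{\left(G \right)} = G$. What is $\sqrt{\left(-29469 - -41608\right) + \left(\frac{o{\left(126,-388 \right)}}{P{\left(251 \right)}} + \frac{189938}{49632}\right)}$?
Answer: $\frac{\sqrt{1442870223067198079}}{10900428} \approx 110.2$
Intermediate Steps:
$\sqrt{\left(-29469 - -41608\right) + \left(\frac{o{\left(126,-388 \right)}}{P{\left(251 \right)}} + \frac{189938}{49632}\right)} = \sqrt{\left(-29469 - -41608\right) + \left(\frac{146 - \frac{388}{126}}{251} + \frac{189938}{49632}\right)} = \sqrt{\left(-29469 + 41608\right) + \left(\left(146 - \frac{194}{63}\right) \frac{1}{251} + 189938 \cdot \frac{1}{49632}\right)} = \sqrt{12139 + \left(\left(146 - \frac{194}{63}\right) \frac{1}{251} + \frac{94969}{24816}\right)} = \sqrt{12139 + \left(\frac{9004}{63} \cdot \frac{1}{251} + \frac{94969}{24816}\right)} = \sqrt{12139 + \left(\frac{9004}{15813} + \frac{94969}{24816}\right)} = \sqrt{12139 + \frac{575062687}{130805136}} = \sqrt{\frac{1588418608591}{130805136}} = \frac{\sqrt{1442870223067198079}}{10900428}$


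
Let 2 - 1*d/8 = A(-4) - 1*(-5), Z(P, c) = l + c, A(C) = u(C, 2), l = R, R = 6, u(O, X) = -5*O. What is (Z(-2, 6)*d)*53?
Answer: -117024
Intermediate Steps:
l = 6
A(C) = -5*C
Z(P, c) = 6 + c
d = -184 (d = 16 - 8*(-5*(-4) - 1*(-5)) = 16 - 8*(20 + 5) = 16 - 8*25 = 16 - 200 = -184)
(Z(-2, 6)*d)*53 = ((6 + 6)*(-184))*53 = (12*(-184))*53 = -2208*53 = -117024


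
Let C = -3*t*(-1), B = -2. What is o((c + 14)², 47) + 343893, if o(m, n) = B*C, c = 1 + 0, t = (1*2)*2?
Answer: 343869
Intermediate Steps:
t = 4 (t = 2*2 = 4)
c = 1
C = 12 (C = -3*4*(-1) = -12*(-1) = 12)
o(m, n) = -24 (o(m, n) = -2*12 = -24)
o((c + 14)², 47) + 343893 = -24 + 343893 = 343869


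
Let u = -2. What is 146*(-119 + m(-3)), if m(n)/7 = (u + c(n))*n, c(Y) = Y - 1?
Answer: 1022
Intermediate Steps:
c(Y) = -1 + Y
m(n) = 7*n*(-3 + n) (m(n) = 7*((-2 + (-1 + n))*n) = 7*((-3 + n)*n) = 7*(n*(-3 + n)) = 7*n*(-3 + n))
146*(-119 + m(-3)) = 146*(-119 + 7*(-3)*(-3 - 3)) = 146*(-119 + 7*(-3)*(-6)) = 146*(-119 + 126) = 146*7 = 1022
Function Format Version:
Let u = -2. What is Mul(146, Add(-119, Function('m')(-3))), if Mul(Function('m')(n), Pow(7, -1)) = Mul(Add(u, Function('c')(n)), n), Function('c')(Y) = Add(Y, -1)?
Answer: 1022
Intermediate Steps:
Function('c')(Y) = Add(-1, Y)
Function('m')(n) = Mul(7, n, Add(-3, n)) (Function('m')(n) = Mul(7, Mul(Add(-2, Add(-1, n)), n)) = Mul(7, Mul(Add(-3, n), n)) = Mul(7, Mul(n, Add(-3, n))) = Mul(7, n, Add(-3, n)))
Mul(146, Add(-119, Function('m')(-3))) = Mul(146, Add(-119, Mul(7, -3, Add(-3, -3)))) = Mul(146, Add(-119, Mul(7, -3, -6))) = Mul(146, Add(-119, 126)) = Mul(146, 7) = 1022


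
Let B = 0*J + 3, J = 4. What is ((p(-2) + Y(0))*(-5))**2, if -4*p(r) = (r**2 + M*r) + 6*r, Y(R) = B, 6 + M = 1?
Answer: 625/4 ≈ 156.25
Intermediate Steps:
M = -5 (M = -6 + 1 = -5)
B = 3 (B = 0*4 + 3 = 0 + 3 = 3)
Y(R) = 3
p(r) = -r/4 - r**2/4 (p(r) = -((r**2 - 5*r) + 6*r)/4 = -(r + r**2)/4 = -r/4 - r**2/4)
((p(-2) + Y(0))*(-5))**2 = ((-1/4*(-2)*(1 - 2) + 3)*(-5))**2 = ((-1/4*(-2)*(-1) + 3)*(-5))**2 = ((-1/2 + 3)*(-5))**2 = ((5/2)*(-5))**2 = (-25/2)**2 = 625/4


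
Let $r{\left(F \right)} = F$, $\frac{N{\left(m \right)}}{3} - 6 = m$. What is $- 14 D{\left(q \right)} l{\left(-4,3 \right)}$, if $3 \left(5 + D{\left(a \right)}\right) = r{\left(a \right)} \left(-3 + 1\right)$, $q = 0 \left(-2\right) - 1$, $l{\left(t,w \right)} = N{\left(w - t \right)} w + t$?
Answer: $\frac{20566}{3} \approx 6855.3$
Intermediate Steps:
$N{\left(m \right)} = 18 + 3 m$
$l{\left(t,w \right)} = t + w \left(18 - 3 t + 3 w\right)$ ($l{\left(t,w \right)} = \left(18 + 3 \left(w - t\right)\right) w + t = \left(18 - \left(- 3 w + 3 t\right)\right) w + t = \left(18 - 3 t + 3 w\right) w + t = w \left(18 - 3 t + 3 w\right) + t = t + w \left(18 - 3 t + 3 w\right)$)
$q = -1$ ($q = 0 - 1 = -1$)
$D{\left(a \right)} = -5 - \frac{2 a}{3}$ ($D{\left(a \right)} = -5 + \frac{a \left(-3 + 1\right)}{3} = -5 + \frac{a \left(-2\right)}{3} = -5 + \frac{\left(-2\right) a}{3} = -5 - \frac{2 a}{3}$)
$- 14 D{\left(q \right)} l{\left(-4,3 \right)} = - 14 \left(-5 - - \frac{2}{3}\right) \left(-4 - 9 \left(-6 - 4 - 3\right)\right) = - 14 \left(-5 + \frac{2}{3}\right) \left(-4 - 9 \left(-6 - 4 - 3\right)\right) = \left(-14\right) \left(- \frac{13}{3}\right) \left(-4 - 9 \left(-13\right)\right) = \frac{182 \left(-4 + 117\right)}{3} = \frac{182}{3} \cdot 113 = \frac{20566}{3}$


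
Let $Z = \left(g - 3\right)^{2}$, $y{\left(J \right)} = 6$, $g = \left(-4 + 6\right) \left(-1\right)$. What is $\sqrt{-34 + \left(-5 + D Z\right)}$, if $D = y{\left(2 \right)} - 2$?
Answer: $\sqrt{61} \approx 7.8102$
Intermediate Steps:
$g = -2$ ($g = 2 \left(-1\right) = -2$)
$D = 4$ ($D = 6 - 2 = 4$)
$Z = 25$ ($Z = \left(-2 - 3\right)^{2} = \left(-5\right)^{2} = 25$)
$\sqrt{-34 + \left(-5 + D Z\right)} = \sqrt{-34 + \left(-5 + 4 \cdot 25\right)} = \sqrt{-34 + \left(-5 + 100\right)} = \sqrt{-34 + 95} = \sqrt{61}$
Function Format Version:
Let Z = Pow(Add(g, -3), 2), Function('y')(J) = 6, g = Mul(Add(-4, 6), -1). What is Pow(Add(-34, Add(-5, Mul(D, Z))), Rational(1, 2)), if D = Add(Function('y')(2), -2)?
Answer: Pow(61, Rational(1, 2)) ≈ 7.8102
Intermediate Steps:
g = -2 (g = Mul(2, -1) = -2)
D = 4 (D = Add(6, -2) = 4)
Z = 25 (Z = Pow(Add(-2, -3), 2) = Pow(-5, 2) = 25)
Pow(Add(-34, Add(-5, Mul(D, Z))), Rational(1, 2)) = Pow(Add(-34, Add(-5, Mul(4, 25))), Rational(1, 2)) = Pow(Add(-34, Add(-5, 100)), Rational(1, 2)) = Pow(Add(-34, 95), Rational(1, 2)) = Pow(61, Rational(1, 2))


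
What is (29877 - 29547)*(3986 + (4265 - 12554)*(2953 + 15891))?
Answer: -51543996900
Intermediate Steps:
(29877 - 29547)*(3986 + (4265 - 12554)*(2953 + 15891)) = 330*(3986 - 8289*18844) = 330*(3986 - 156197916) = 330*(-156193930) = -51543996900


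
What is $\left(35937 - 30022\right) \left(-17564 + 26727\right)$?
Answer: $54199145$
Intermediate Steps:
$\left(35937 - 30022\right) \left(-17564 + 26727\right) = 5915 \cdot 9163 = 54199145$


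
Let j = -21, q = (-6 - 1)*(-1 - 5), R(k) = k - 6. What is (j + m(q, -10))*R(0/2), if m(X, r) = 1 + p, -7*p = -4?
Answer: 816/7 ≈ 116.57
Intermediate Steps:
p = 4/7 (p = -⅐*(-4) = 4/7 ≈ 0.57143)
R(k) = -6 + k
q = 42 (q = -7*(-6) = 42)
m(X, r) = 11/7 (m(X, r) = 1 + 4/7 = 11/7)
(j + m(q, -10))*R(0/2) = (-21 + 11/7)*(-6 + 0/2) = -136*(-6 + 0*(½))/7 = -136*(-6 + 0)/7 = -136/7*(-6) = 816/7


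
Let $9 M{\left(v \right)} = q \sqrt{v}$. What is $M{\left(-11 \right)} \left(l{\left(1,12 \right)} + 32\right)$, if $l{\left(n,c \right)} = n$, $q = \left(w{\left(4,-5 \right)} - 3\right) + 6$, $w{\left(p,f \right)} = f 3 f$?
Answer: $286 i \sqrt{11} \approx 948.55 i$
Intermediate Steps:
$w{\left(p,f \right)} = 3 f^{2}$ ($w{\left(p,f \right)} = 3 f f = 3 f^{2}$)
$q = 78$ ($q = \left(3 \left(-5\right)^{2} - 3\right) + 6 = \left(3 \cdot 25 - 3\right) + 6 = \left(75 - 3\right) + 6 = 72 + 6 = 78$)
$M{\left(v \right)} = \frac{26 \sqrt{v}}{3}$ ($M{\left(v \right)} = \frac{78 \sqrt{v}}{9} = \frac{26 \sqrt{v}}{3}$)
$M{\left(-11 \right)} \left(l{\left(1,12 \right)} + 32\right) = \frac{26 \sqrt{-11}}{3} \left(1 + 32\right) = \frac{26 i \sqrt{11}}{3} \cdot 33 = 286 i \sqrt{11}$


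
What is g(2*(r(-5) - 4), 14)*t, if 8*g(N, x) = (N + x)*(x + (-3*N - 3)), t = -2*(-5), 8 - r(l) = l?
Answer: -1720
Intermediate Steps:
r(l) = 8 - l
t = 10
g(N, x) = (N + x)*(-3 + x - 3*N)/8 (g(N, x) = ((N + x)*(x + (-3*N - 3)))/8 = ((N + x)*(x + (-3 - 3*N)))/8 = ((N + x)*(-3 + x - 3*N))/8 = (N + x)*(-3 + x - 3*N)/8)
g(2*(r(-5) - 4), 14)*t = (-3*((8 - 1*(-5)) - 4)/4 - 3/8*14 - 3*4*((8 - 1*(-5)) - 4)²/8 + (⅛)*14² - ¼*2*((8 - 1*(-5)) - 4)*14)*10 = (-3*((8 + 5) - 4)/4 - 21/4 - 3*4*((8 + 5) - 4)²/8 + (⅛)*196 - ¼*2*((8 + 5) - 4)*14)*10 = (-3*(13 - 4)/4 - 21/4 - 3*4*(13 - 4)²/8 + 49/2 - ¼*2*(13 - 4)*14)*10 = (-3*9/4 - 21/4 - 3*(2*9)²/8 + 49/2 - ¼*2*9*14)*10 = (-3/8*18 - 21/4 - 3/8*18² + 49/2 - ¼*18*14)*10 = (-27/4 - 21/4 - 3/8*324 + 49/2 - 63)*10 = (-27/4 - 21/4 - 243/2 + 49/2 - 63)*10 = -172*10 = -1720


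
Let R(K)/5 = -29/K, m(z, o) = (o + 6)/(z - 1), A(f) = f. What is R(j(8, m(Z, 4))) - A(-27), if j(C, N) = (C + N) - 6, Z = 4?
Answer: -3/16 ≈ -0.18750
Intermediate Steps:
m(z, o) = (6 + o)/(-1 + z)
j(C, N) = -6 + C + N
R(K) = -145/K (R(K) = 5*(-29/K) = -145/K)
R(j(8, m(Z, 4))) - A(-27) = -145/(-6 + 8 + (6 + 4)/(-1 + 4)) - 1*(-27) = -145/(-6 + 8 + 10/3) + 27 = -145/16/3 + 27 = -145*3/16 + 27 = -435/16 + 27 = -3/16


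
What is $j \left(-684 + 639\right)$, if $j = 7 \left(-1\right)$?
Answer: $315$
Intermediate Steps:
$j = -7$
$j \left(-684 + 639\right) = - 7 \left(-684 + 639\right) = \left(-7\right) \left(-45\right) = 315$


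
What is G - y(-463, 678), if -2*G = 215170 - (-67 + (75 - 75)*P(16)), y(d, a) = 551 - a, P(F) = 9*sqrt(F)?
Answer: -214983/2 ≈ -1.0749e+5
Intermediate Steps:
G = -215237/2 (G = -(215170 - (-67 + (75 - 75)*(9*sqrt(16))))/2 = -(215170 - (-67 + 0*(9*4)))/2 = -(215170 - (-67 + 0*36))/2 = -(215170 - (-67 + 0))/2 = -(215170 - 1*(-67))/2 = -(215170 + 67)/2 = -1/2*215237 = -215237/2 ≈ -1.0762e+5)
G - y(-463, 678) = -215237/2 - (551 - 1*678) = -215237/2 - (551 - 678) = -215237/2 - 1*(-127) = -215237/2 + 127 = -214983/2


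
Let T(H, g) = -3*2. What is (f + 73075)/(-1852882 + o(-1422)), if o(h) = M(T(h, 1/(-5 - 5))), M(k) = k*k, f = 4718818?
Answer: -4791893/1852846 ≈ -2.5862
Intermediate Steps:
T(H, g) = -6
M(k) = k**2
o(h) = 36 (o(h) = (-6)**2 = 36)
(f + 73075)/(-1852882 + o(-1422)) = (4718818 + 73075)/(-1852882 + 36) = 4791893/(-1852846) = 4791893*(-1/1852846) = -4791893/1852846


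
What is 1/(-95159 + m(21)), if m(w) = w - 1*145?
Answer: -1/95283 ≈ -1.0495e-5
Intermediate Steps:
m(w) = -145 + w (m(w) = w - 145 = -145 + w)
1/(-95159 + m(21)) = 1/(-95159 + (-145 + 21)) = 1/(-95159 - 124) = 1/(-95283) = -1/95283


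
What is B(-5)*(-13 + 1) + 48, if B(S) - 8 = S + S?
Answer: 72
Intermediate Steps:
B(S) = 8 + 2*S (B(S) = 8 + (S + S) = 8 + 2*S)
B(-5)*(-13 + 1) + 48 = (8 + 2*(-5))*(-13 + 1) + 48 = (8 - 10)*(-12) + 48 = -2*(-12) + 48 = 24 + 48 = 72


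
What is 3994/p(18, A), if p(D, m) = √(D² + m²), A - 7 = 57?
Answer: 1997*√1105/1105 ≈ 60.075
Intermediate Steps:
A = 64 (A = 7 + 57 = 64)
3994/p(18, A) = 3994/(√(18² + 64²)) = 3994/(√(324 + 4096)) = 3994/(√4420) = 3994/((2*√1105)) = 3994*(√1105/2210) = 1997*√1105/1105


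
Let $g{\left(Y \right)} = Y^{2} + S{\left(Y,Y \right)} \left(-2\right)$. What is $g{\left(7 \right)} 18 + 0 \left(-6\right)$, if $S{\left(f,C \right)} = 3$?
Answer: $774$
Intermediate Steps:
$g{\left(Y \right)} = -6 + Y^{2}$ ($g{\left(Y \right)} = Y^{2} + 3 \left(-2\right) = Y^{2} - 6 = -6 + Y^{2}$)
$g{\left(7 \right)} 18 + 0 \left(-6\right) = \left(-6 + 7^{2}\right) 18 + 0 \left(-6\right) = \left(-6 + 49\right) 18 + 0 = 43 \cdot 18 + 0 = 774 + 0 = 774$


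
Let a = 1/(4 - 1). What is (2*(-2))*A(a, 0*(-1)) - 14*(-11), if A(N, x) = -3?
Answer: 166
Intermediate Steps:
a = ⅓ (a = 1/3 = ⅓ ≈ 0.33333)
(2*(-2))*A(a, 0*(-1)) - 14*(-11) = (2*(-2))*(-3) - 14*(-11) = -4*(-3) + 154 = 12 + 154 = 166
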